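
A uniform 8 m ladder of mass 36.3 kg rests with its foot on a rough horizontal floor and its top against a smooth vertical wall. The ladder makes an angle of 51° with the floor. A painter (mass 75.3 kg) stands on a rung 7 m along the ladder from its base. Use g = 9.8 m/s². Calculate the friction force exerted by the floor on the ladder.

Torques about the foot: N_wall · 8 sin 51° = 36.3×9.8×4 cos 51° + 75.3×9.8×7 cos 51° → N_wall = 666.91 N.
ΣF_x = 0: f_floor = N_wall = 666.91 N.

f ≈ 667 N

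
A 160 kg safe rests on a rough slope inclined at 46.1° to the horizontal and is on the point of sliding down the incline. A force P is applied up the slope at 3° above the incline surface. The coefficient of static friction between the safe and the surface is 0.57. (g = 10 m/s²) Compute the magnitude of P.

On the verge of sliding down the incline, friction equals μN and acts up the slope.
Perpendicular: N + P sin 3° = W cos 46.1° = 1109 N.
Along incline: P cos 3° + μN = W sin 46.1° with W sin 46.1° = 1153 N.
Solving the pair for P and N: P = 537.3 N, N = 1081 N (and f = μN = 616.4 N).

P ≈ 537 N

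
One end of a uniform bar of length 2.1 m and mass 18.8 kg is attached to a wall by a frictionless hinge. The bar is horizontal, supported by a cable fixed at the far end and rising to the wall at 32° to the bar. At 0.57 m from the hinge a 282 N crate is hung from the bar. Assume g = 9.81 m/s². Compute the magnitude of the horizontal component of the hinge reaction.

Take torques about the hinge: T sin 32° · 2.1 = 18.8×9.81×1.05 + 282×0.57 = 354.39 N·m.
So T = 354.39 / (0.5299 × 2.1) = 318.46 N.
ΣF_x = 0: H_x = T cos 32° = 270.07 N.

H_x ≈ 270 N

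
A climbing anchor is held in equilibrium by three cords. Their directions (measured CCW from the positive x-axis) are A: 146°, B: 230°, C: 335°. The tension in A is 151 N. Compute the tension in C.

Resolve: ΣF_x = 151 cos 146° + T_B cos 230° + T_C cos 335° = 0.
        ΣF_y = 151 sin 146° + T_B sin 230° + T_C sin 335° = 0.
The known terms sum to (-125.2, 84.44) N, so -0.6428 T_B + 0.9063 T_C = 125.2 and -0.7660 T_B − 0.4226 T_C = -84.44.
Solving simultaneously: T_B = 24.45 N, T_C = 155.5 N.

T_C ≈ 155 N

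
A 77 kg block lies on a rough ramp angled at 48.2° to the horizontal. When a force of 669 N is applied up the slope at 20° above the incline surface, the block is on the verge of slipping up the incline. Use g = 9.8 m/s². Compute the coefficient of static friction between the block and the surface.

On the verge of sliding up the incline, friction is at its maximum μN and acts down the slope.
Perpendicular to incline: N = W cos 48.2° − P sin 20° = 503 − 228.8 = 274.2 N.
Along incline: P cos 20° − μN = W sin 48.2° → μ = −(W sin 48.2° − P cos 20°) / N = 0.2412.

μ ≈ 0.241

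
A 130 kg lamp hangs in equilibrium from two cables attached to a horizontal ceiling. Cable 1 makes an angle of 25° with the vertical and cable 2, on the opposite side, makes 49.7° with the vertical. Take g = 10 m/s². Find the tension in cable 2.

Angles from the horizontal: cable 1 is 90° − 25° = 65°, cable 2 is 90° − 49.7° = 40.3°.
Weight W = 130 × 10 = 1300 N acts straight down.
Horizontal: T_1 cos 65° = T_2 cos 40.3°  →  T_1 = 1.805 T_2.
Vertical: T_1 sin 65° + T_2 sin 40.3° = 1300.
Substituting the horizontal relation into the vertical equation gives 2.282 T_2 = 1300, so T_2 = 569.6 N.

T_2 ≈ 570 N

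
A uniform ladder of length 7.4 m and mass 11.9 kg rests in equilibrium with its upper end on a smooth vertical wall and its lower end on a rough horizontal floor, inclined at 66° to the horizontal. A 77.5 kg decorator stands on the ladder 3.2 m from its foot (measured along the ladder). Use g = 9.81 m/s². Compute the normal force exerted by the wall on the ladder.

N_wall ≈ 172 N

Torques about the foot: N_wall · 7.4 sin 66° = 11.9×9.81×3.7 cos 66° + 77.5×9.81×3.2 cos 66° → N_wall = 172.36 N.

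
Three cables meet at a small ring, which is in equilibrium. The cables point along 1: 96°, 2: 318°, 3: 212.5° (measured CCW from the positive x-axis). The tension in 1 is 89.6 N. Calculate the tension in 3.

T_3 ≈ 62.2 N

Resolve: ΣF_x = 89.6 cos 96° + T_2 cos 318° + T_3 cos 212.5° = 0.
        ΣF_y = 89.6 sin 96° + T_2 sin 318° + T_3 sin 212.5° = 0.
The known terms sum to (-9.366, 89.11) N, so 0.7431 T_2 − 0.8434 T_3 = 9.366 and -0.6691 T_2 − 0.5373 T_3 = -89.11.
Solving simultaneously: T_2 = 83.21 N, T_3 = 62.22 N.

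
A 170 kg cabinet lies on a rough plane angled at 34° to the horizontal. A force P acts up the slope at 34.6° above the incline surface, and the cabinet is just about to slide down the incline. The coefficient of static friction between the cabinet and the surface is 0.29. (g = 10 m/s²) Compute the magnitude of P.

On the verge of sliding down the incline, friction equals μN and acts up the slope.
Perpendicular: N + P sin 34.6° = W cos 34° = 1409 N.
Along incline: P cos 34.6° + μN = W sin 34° with W sin 34° = 950.6 N.
Solving the pair for P and N: P = 823 N, N = 942 N (and f = μN = 273.2 N).

P ≈ 823 N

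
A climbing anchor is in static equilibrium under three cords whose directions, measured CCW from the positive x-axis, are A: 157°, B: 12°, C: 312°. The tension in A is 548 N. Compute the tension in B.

Resolve: ΣF_x = 548 cos 157° + T_B cos 12° + T_C cos 312° = 0.
        ΣF_y = 548 sin 157° + T_B sin 12° + T_C sin 312° = 0.
The known terms sum to (-504.4, 214.1) N, so 0.9781 T_B + 0.6691 T_C = 504.4 and 0.2079 T_B − 0.7431 T_C = -214.1.
Solving simultaneously: T_B = 267.4 N, T_C = 362.9 N.

T_B ≈ 267 N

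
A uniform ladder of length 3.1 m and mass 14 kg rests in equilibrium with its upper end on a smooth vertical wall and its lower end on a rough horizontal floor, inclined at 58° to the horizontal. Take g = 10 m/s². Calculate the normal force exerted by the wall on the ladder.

N_wall ≈ 43.7 N

Torques about the foot: N_wall · 3.1 sin 58° = 14×10×1.55 cos 58° → N_wall = 43.741 N.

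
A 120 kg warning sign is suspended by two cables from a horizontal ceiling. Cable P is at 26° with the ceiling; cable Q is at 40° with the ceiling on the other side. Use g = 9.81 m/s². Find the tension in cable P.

Weight W = 120 × 9.81 = 1177 N acts straight down.
Horizontal: T_P cos 26° = T_Q cos 40°  →  T_Q = 1.173 T_P.
Vertical: T_P sin 26° + T_Q sin 40° = 1177.
Substituting the horizontal relation into the vertical equation gives 1.193 T_P = 1177, so T_P = 987.1 N.

T_P ≈ 987 N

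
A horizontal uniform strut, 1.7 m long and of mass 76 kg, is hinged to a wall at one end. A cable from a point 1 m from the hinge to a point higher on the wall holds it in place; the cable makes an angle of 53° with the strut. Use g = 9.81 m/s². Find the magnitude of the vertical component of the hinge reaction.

Take torques about the hinge: T sin 53° · 1 = 76×9.81×0.85 = 633.73 N·m.
So T = 633.73 / (0.7986 × 1) = 793.51 N.
ΣF_y = 0: H_y = (76×9.81) − T sin 53° = 745.56 − 633.73 = 111.83 N.

|H_y| ≈ 112 N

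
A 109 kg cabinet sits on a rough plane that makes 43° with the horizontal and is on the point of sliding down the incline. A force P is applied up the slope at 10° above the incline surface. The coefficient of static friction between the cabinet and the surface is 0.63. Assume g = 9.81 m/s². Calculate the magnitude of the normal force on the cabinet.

N ≈ 735 N

On the verge of sliding down the incline, friction equals μN and acts up the slope.
Perpendicular: N + P sin 10° = W cos 43° = 782 N.
Along incline: P cos 10° + μN = W sin 43° with W sin 43° = 729.3 N.
Solving the pair for P and N: P = 270.2 N, N = 735.1 N (and f = μN = 463.1 N).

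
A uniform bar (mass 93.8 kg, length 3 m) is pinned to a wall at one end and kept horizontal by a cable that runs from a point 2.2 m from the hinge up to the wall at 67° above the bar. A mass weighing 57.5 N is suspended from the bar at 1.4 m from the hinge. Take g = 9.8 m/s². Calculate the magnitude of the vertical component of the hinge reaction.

|H_y| ≈ 313 N

Take torques about the hinge: T sin 67° · 2.2 = 93.8×9.8×1.5 + 57.5×1.4 = 1459.4 N·m.
So T = 1459.4 / (0.9205 × 2.2) = 720.63 N.
ΣF_y = 0: H_y = (93.8×9.8 + 57.5) − T sin 67° = 976.74 − 663.35 = 313.39 N.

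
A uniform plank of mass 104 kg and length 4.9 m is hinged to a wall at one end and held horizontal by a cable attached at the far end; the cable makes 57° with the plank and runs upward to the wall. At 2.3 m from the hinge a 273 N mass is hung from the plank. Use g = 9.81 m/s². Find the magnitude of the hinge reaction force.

Take torques about the hinge: T sin 57° · 4.9 = 104×9.81×2.45 + 273×2.3 = 3127.5 N·m.
So T = 3127.5 / (0.8387 × 4.9) = 761.04 N.
ΣF_x = 0: H_x = T cos 57° = 414.49 N.
ΣF_y = 0: H_y = (104×9.81 + 273) − T sin 57° = 1293.2 − 638.26 = 654.98 N.
|H| = √(H_x² + H_y²) = √((414.49)² + (654.98)²) = 775.11 N.

|H| ≈ 775 N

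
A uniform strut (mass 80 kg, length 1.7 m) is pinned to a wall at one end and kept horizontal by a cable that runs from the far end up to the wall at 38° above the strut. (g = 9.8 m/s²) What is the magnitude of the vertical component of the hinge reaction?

|H_y| ≈ 392 N

Take torques about the hinge: T sin 38° · 1.7 = 80×9.8×0.85 = 666.4 N·m.
So T = 666.4 / (0.6157 × 1.7) = 636.71 N.
ΣF_y = 0: H_y = (80×9.8) − T sin 38° = 784 − 392 = 392 N.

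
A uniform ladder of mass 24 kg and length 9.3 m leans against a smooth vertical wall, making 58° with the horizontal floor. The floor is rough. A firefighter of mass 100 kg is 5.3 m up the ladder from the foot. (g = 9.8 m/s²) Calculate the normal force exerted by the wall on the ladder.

N_wall ≈ 422 N

Torques about the foot: N_wall · 9.3 sin 58° = 24×9.8×4.65 cos 58° + 100×9.8×5.3 cos 58° → N_wall = 422.47 N.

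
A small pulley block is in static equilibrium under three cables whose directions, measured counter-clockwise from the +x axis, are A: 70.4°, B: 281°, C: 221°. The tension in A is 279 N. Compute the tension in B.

Resolve: ΣF_x = 279 cos 70.4° + T_B cos 281° + T_C cos 221° = 0.
        ΣF_y = 279 sin 70.4° + T_B sin 281° + T_C sin 221° = 0.
The known terms sum to (93.59, 262.8) N, so 0.1908 T_B − 0.7547 T_C = -93.59 and -0.9816 T_B − 0.6561 T_C = -262.8.
Solving simultaneously: T_B = 158.2 N, T_C = 164 N.

T_B ≈ 158 N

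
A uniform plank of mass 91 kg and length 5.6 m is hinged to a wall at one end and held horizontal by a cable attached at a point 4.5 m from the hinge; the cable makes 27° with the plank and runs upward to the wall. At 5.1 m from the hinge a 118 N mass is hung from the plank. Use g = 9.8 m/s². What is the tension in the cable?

T ≈ 1520 N

Take torques about the hinge: T sin 27° · 4.5 = 91×9.8×2.8 + 118×5.1 = 3098.8 N·m.
So T = 3098.8 / (0.4540 × 4.5) = 1516.8 N.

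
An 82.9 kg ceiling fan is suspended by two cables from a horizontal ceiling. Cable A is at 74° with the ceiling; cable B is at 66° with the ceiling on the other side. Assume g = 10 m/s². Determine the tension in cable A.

T_A ≈ 525 N

Weight W = 82.9 × 10 = 829 N acts straight down.
Horizontal: T_A cos 74° = T_B cos 66°  →  T_B = 0.6777 T_A.
Vertical: T_A sin 74° + T_B sin 66° = 829.
Substituting the horizontal relation into the vertical equation gives 1.58 T_A = 829, so T_A = 524.6 N.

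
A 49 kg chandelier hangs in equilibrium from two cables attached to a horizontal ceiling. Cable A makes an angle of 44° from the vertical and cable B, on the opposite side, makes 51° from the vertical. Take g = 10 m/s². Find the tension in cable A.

T_A ≈ 382 N

Angles from the horizontal: cable A is 90° − 44° = 46°, cable B is 90° − 51° = 39°.
Weight W = 49 × 10 = 490 N acts straight down.
Horizontal: T_A cos 46° = T_B cos 39°  →  T_B = 0.8939 T_A.
Vertical: T_A sin 46° + T_B sin 39° = 490.
Substituting the horizontal relation into the vertical equation gives 1.282 T_A = 490, so T_A = 382.3 N.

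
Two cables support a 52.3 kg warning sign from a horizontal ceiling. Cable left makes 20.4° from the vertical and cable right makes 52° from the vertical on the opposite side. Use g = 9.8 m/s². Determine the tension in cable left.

Angles from the horizontal: cable left is 90° − 20.4° = 69.6°, cable right is 90° − 52° = 38°.
Weight W = 52.3 × 9.8 = 512.5 N acts straight down.
Horizontal: T_left cos 69.6° = T_right cos 38°  →  T_right = 0.4423 T_left.
Vertical: T_left sin 69.6° + T_right sin 38° = 512.5.
Substituting the horizontal relation into the vertical equation gives 1.21 T_left = 512.5, so T_left = 423.7 N.

T_left ≈ 424 N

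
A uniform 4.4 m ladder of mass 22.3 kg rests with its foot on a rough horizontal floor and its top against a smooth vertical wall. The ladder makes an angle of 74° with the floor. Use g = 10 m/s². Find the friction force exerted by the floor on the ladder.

f ≈ 32 N

Torques about the foot: N_wall · 4.4 sin 74° = 22.3×10×2.2 cos 74° → N_wall = 31.972 N.
ΣF_x = 0: f_floor = N_wall = 31.972 N.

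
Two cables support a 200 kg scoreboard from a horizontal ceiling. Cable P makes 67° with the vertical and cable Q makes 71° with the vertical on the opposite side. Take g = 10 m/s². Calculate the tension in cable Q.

T_Q ≈ 2750 N

Angles from the horizontal: cable P is 90° − 67° = 23°, cable Q is 90° − 71° = 19°.
Weight W = 200 × 10 = 2000 N acts straight down.
Horizontal: T_P cos 23° = T_Q cos 19°  →  T_P = 1.027 T_Q.
Vertical: T_P sin 23° + T_Q sin 19° = 2000.
Substituting the horizontal relation into the vertical equation gives 0.7269 T_Q = 2000, so T_Q = 2751 N.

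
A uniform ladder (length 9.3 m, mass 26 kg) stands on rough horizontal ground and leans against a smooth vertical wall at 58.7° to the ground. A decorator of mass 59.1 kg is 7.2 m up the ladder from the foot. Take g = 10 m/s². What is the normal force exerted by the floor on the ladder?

N_floor ≈ 851 N

ΣF_y = 0: N_floor = 26×10 + 59.1×10 = 851 N.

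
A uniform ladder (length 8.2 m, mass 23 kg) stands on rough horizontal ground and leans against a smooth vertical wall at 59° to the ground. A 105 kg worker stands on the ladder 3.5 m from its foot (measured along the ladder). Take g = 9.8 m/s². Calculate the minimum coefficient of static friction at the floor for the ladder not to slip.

ΣF_y = 0: N_floor = 23×9.8 + 105×9.8 = 1254.4 N.
Torques about the foot: N_wall · 8.2 sin 59° = 23×9.8×4.1 cos 59° + 105×9.8×3.5 cos 59° → N_wall = 331.62 N.
ΣF_x = 0: f_floor = N_wall = 331.62 N.
μ_min = f_floor / N_floor = 331.62 / 1254.4 = 0.2644.

μ_min ≈ 0.264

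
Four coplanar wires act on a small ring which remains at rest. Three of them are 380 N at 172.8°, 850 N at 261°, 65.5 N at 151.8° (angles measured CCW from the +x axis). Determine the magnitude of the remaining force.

F ≈ 949 N

Sum the known components: ΣF_x = -567.7 N, ΣF_y = -761 N.
For equilibrium the remaining force must supply (−ΣF_x, −ΣF_y) = (567.7, 761) N.
Magnitude = √((567.7)² + (761)²) = 949.4 N; direction = atan2(761, 567.7) = 53.3°.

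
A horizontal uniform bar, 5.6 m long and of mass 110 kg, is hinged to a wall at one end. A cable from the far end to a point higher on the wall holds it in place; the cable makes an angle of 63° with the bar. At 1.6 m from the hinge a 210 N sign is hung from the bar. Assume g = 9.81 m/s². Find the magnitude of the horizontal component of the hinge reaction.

Take torques about the hinge: T sin 63° · 5.6 = 110×9.81×2.8 + 210×1.6 = 3357.5 N·m.
So T = 3357.5 / (0.8910 × 5.6) = 672.89 N.
ΣF_x = 0: H_x = T cos 63° = 305.49 N.

H_x ≈ 305 N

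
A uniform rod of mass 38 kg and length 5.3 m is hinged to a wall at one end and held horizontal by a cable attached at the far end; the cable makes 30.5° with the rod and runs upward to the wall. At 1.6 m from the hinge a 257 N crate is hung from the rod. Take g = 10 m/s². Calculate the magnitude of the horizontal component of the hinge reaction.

H_x ≈ 454 N

Take torques about the hinge: T sin 30.5° · 5.3 = 38×10×2.65 + 257×1.6 = 1418.2 N·m.
So T = 1418.2 / (0.5075 × 5.3) = 527.22 N.
ΣF_x = 0: H_x = T cos 30.5° = 454.27 N.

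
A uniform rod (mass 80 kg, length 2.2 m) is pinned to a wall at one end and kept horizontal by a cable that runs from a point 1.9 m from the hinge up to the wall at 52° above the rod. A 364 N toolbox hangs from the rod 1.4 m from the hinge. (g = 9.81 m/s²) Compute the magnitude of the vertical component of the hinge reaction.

Take torques about the hinge: T sin 52° · 1.9 = 80×9.81×1.1 + 364×1.4 = 1372.9 N·m.
So T = 1372.9 / (0.7880 × 1.9) = 916.95 N.
ΣF_y = 0: H_y = (80×9.81 + 364) − T sin 52° = 1148.8 − 722.57 = 426.23 N.

|H_y| ≈ 426 N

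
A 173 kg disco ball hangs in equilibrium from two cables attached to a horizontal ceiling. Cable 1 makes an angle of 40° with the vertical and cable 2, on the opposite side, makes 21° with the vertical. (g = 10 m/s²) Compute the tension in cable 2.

T_2 ≈ 1270 N

Angles from the horizontal: cable 1 is 90° − 40° = 50°, cable 2 is 90° − 21° = 69°.
Weight W = 173 × 10 = 1730 N acts straight down.
Horizontal: T_1 cos 50° = T_2 cos 69°  →  T_1 = 0.5575 T_2.
Vertical: T_1 sin 50° + T_2 sin 69° = 1730.
Substituting the horizontal relation into the vertical equation gives 1.361 T_2 = 1730, so T_2 = 1271 N.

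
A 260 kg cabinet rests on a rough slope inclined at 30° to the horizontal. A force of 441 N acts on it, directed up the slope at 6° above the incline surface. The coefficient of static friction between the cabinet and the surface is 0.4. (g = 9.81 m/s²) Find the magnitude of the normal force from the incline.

Axes along / perpendicular to the incline. W sin 30° = 1275 N down-slope; W cos 30° = 2209 N into the surface.
Perpendicular: N = W cos 30° − P sin 6° = 2209 − 46.1 = 2163 N.
Along incline: P cos 6° + f = W sin 30° (friction acts up-slope) → f = 1275 − 438.6 = 836.7 N.
|f| = 836.7 N ≤ μN = 865.1 N, so the cabinet is indeed static.

N ≈ 2160 N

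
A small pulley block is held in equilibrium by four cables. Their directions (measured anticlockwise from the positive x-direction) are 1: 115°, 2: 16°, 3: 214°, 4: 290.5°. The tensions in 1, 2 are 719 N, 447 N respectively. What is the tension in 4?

Resolve: ΣF_x = 719 cos 115° + 447 cos 16° + T_3 cos 214° + T_4 cos 290.5° = 0.
        ΣF_y = 719 sin 115° + 447 sin 16° + T_3 sin 214° + T_4 sin 290.5° = 0.
The known terms sum to (125.8, 774.8) N, so -0.8290 T_3 + 0.3502 T_4 = -125.8 and -0.5592 T_3 − 0.9367 T_4 = -774.8.
Solving simultaneously: T_3 = 400.3 N, T_4 = 588.3 N.

T_4 ≈ 588 N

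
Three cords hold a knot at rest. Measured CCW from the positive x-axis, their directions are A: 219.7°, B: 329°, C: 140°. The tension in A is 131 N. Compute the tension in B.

T_B ≈ 824 N

Resolve: ΣF_x = 131 cos 219.7° + T_B cos 329° + T_C cos 140° = 0.
        ΣF_y = 131 sin 219.7° + T_B sin 329° + T_C sin 140° = 0.
The known terms sum to (-100.8, -83.68) N, so 0.8572 T_B − 0.7660 T_C = 100.8 and -0.5150 T_B + 0.6428 T_C = 83.68.
Solving simultaneously: T_B = 823.9 N, T_C = 790.3 N.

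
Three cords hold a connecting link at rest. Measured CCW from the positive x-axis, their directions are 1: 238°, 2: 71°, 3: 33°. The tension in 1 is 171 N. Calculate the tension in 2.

Resolve: ΣF_x = 171 cos 238° + T_2 cos 71° + T_3 cos 33° = 0.
        ΣF_y = 171 sin 238° + T_2 sin 71° + T_3 sin 33° = 0.
The known terms sum to (-90.62, -145) N, so 0.3256 T_2 + 0.8387 T_3 = 90.62 and 0.9455 T_2 + 0.5446 T_3 = 145.
Solving simultaneously: T_2 = 117.4 N, T_3 = 62.48 N.

T_2 ≈ 117 N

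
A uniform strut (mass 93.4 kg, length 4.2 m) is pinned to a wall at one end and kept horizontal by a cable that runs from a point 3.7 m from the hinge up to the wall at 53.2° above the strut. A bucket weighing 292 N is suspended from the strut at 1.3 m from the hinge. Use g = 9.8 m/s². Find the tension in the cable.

T ≈ 777 N

Take torques about the hinge: T sin 53.2° · 3.7 = 93.4×9.8×2.1 + 292×1.3 = 2301.8 N·m.
So T = 2301.8 / (0.8007 × 3.7) = 776.92 N.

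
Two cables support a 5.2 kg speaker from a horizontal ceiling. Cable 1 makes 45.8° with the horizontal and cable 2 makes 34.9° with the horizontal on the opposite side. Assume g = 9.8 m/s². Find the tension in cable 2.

T_2 ≈ 36 N

Weight W = 5.2 × 9.8 = 50.96 N acts straight down.
Horizontal: T_1 cos 45.8° = T_2 cos 34.9°  →  T_1 = 1.176 T_2.
Vertical: T_1 sin 45.8° + T_2 sin 34.9° = 50.96.
Substituting the horizontal relation into the vertical equation gives 1.416 T_2 = 50.96, so T_2 = 36 N.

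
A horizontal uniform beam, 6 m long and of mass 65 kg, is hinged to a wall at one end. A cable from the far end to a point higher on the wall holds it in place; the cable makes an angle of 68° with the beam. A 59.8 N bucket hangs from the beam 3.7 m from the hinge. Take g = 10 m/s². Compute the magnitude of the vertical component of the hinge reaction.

Take torques about the hinge: T sin 68° · 6 = 65×10×3 + 59.8×3.7 = 2171.3 N·m.
So T = 2171.3 / (0.9272 × 6) = 390.3 N.
ΣF_y = 0: H_y = (65×10 + 59.8) − T sin 68° = 709.8 − 361.88 = 347.92 N.

|H_y| ≈ 348 N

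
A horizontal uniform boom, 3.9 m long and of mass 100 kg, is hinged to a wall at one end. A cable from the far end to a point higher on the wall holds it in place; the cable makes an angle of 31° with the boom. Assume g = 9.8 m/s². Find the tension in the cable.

Take torques about the hinge: T sin 31° · 3.9 = 100×9.8×1.95 = 1911 N·m.
So T = 1911 / (0.5150 × 3.9) = 951.39 N.

T ≈ 951 N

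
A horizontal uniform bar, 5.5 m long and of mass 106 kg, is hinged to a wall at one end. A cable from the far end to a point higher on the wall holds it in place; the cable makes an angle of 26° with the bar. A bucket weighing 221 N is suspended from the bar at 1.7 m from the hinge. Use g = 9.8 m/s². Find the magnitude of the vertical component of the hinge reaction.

|H_y| ≈ 672 N

Take torques about the hinge: T sin 26° · 5.5 = 106×9.8×2.75 + 221×1.7 = 3232.4 N·m.
So T = 3232.4 / (0.4384 × 5.5) = 1340.7 N.
ΣF_y = 0: H_y = (106×9.8 + 221) − T sin 26° = 1259.8 − 587.71 = 672.09 N.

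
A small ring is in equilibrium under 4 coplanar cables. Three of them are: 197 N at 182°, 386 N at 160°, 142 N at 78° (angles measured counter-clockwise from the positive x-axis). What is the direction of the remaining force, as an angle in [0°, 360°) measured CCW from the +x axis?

Sum the known components: ΣF_x = -530.1 N, ΣF_y = 264 N.
For equilibrium the remaining force must supply (−ΣF_x, −ΣF_y) = (530.1, -264) N.
Magnitude = √((530.1)² + (-264)²) = 592.2 N; direction = atan2(-264, 530.1) = 333.5°.

θ ≈ 334°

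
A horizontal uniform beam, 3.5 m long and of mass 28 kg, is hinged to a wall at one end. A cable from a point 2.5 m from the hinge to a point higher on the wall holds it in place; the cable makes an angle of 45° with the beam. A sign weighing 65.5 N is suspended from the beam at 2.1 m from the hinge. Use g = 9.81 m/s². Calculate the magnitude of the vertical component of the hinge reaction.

Take torques about the hinge: T sin 45° · 2.5 = 28×9.81×1.75 + 65.5×2.1 = 618.24 N·m.
So T = 618.24 / (0.7071 × 2.5) = 349.73 N.
ΣF_y = 0: H_y = (28×9.81 + 65.5) − T sin 45° = 340.18 − 247.3 = 92.884 N.

|H_y| ≈ 92.9 N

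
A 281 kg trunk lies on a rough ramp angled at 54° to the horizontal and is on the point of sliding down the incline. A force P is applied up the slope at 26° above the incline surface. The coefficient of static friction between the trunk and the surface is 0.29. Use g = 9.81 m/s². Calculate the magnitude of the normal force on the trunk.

N ≈ 620 N

On the verge of sliding down the incline, friction equals μN and acts up the slope.
Perpendicular: N + P sin 26° = W cos 54° = 1620 N.
Along incline: P cos 26° + μN = W sin 54° with W sin 54° = 2230 N.
Solving the pair for P and N: P = 2281 N, N = 620.3 N (and f = μN = 179.9 N).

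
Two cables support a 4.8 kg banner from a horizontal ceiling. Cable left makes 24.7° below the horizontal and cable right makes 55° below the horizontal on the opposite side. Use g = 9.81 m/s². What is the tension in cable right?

T_right ≈ 43.5 N

Weight W = 4.8 × 9.81 = 47.09 N acts straight down.
Horizontal: T_left cos 24.7° = T_right cos 55°  →  T_left = 0.6313 T_right.
Vertical: T_left sin 24.7° + T_right sin 55° = 47.09.
Substituting the horizontal relation into the vertical equation gives 1.083 T_right = 47.09, so T_right = 43.48 N.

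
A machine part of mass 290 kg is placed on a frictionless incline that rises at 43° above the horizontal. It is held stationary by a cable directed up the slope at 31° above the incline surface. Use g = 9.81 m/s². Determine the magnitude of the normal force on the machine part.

N ≈ 915 N

Take axes along and perpendicular to the incline. Weight components: W sin 43° = 1940 N down-slope, W cos 43° = 2081 N into the surface.
Along incline: T cos 31° = W sin 43° → T = 2264 N.
Perpendicular: N = W cos 43° − T sin 31° = 914.8 N.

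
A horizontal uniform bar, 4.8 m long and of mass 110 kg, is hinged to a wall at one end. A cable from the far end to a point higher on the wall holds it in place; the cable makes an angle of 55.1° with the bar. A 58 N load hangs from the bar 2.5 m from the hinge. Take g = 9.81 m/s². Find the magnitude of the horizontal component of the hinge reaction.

H_x ≈ 397 N

Take torques about the hinge: T sin 55.1° · 4.8 = 110×9.81×2.4 + 58×2.5 = 2734.8 N·m.
So T = 2734.8 / (0.8202 × 4.8) = 694.7 N.
ΣF_x = 0: H_x = T cos 55.1° = 397.47 N.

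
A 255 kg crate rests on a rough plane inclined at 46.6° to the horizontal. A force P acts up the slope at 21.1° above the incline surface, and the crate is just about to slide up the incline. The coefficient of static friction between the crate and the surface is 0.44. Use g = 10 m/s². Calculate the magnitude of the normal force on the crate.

N ≈ 887 N

On the verge of sliding up the incline, friction equals μN and acts down the slope.
Perpendicular: N + P sin 21.1° = W cos 46.6° = 1752 N.
Along incline: P cos 21.1° = W sin 46.6° + μN  with W sin 46.6° = 1853 N.
Solving the pair for P and N: P = 2404 N, N = 886.6 N (and f = μN = 390.1 N).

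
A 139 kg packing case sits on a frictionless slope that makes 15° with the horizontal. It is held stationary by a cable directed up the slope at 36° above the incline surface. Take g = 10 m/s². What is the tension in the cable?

Take axes along and perpendicular to the incline. Weight components: W sin 15° = 359.8 N down-slope, W cos 15° = 1343 N into the surface.
Along incline: T cos 36° = W sin 15° → T = 444.7 N.
Perpendicular: N = W cos 15° − T sin 36° = 1081 N.

T ≈ 445 N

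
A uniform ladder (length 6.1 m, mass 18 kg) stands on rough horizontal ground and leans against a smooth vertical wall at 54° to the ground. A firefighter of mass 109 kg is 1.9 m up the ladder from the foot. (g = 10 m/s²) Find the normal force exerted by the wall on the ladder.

Torques about the foot: N_wall · 6.1 sin 54° = 18×10×3.05 cos 54° + 109×10×1.9 cos 54° → N_wall = 312.06 N.

N_wall ≈ 312 N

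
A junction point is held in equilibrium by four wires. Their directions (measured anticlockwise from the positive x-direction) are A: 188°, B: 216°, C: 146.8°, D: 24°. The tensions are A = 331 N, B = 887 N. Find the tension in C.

Resolve: ΣF_x = 331 cos 188° + 887 cos 216° + T_C cos 146.8° + T_D cos 24° = 0.
        ΣF_y = 331 sin 188° + 887 sin 216° + T_C sin 146.8° + T_D sin 24° = 0.
The known terms sum to (-1045, -567.4) N, so -0.8368 T_C + 0.9135 T_D = 1045 and 0.5476 T_C + 0.4067 T_D = 567.4.
Solving simultaneously: T_C = 110.9 N, T_D = 1246 N.

T_C ≈ 111 N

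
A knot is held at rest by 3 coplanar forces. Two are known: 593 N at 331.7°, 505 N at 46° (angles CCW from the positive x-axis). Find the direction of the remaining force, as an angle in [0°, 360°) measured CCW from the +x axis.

Sum the known components: ΣF_x = 872.9 N, ΣF_y = 82.13 N.
For equilibrium the remaining force must supply (−ΣF_x, −ΣF_y) = (-872.9, -82.13) N.
Magnitude = √((-872.9)² + (-82.13)²) = 876.8 N; direction = atan2(-82.13, -872.9) = 185.4°.

θ ≈ 185°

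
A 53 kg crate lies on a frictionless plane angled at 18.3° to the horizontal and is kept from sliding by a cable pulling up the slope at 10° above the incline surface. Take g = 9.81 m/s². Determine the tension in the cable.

Take axes along and perpendicular to the incline. Weight components: W sin 18.3° = 163.3 N down-slope, W cos 18.3° = 493.6 N into the surface.
Along incline: T cos 10° = W sin 18.3° → T = 165.8 N.
Perpendicular: N = W cos 18.3° − T sin 10° = 464.8 N.

T ≈ 166 N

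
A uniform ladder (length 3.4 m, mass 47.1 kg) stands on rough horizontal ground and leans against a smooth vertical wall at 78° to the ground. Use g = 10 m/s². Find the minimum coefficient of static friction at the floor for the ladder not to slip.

μ_min ≈ 0.106

ΣF_y = 0: N_floor = 47.1×10 = 471 N.
Torques about the foot: N_wall · 3.4 sin 78° = 47.1×10×1.7 cos 78° → N_wall = 50.057 N.
ΣF_x = 0: f_floor = N_wall = 50.057 N.
μ_min = f_floor / N_floor = 50.057 / 471 = 0.1063.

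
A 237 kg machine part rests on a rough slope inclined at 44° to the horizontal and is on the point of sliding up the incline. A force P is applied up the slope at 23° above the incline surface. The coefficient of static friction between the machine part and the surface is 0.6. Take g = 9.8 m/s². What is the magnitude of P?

On the verge of sliding up the incline, friction equals μN and acts down the slope.
Perpendicular: N + P sin 23° = W cos 44° = 1671 N.
Along incline: P cos 23° = W sin 44° + μN  with W sin 44° = 1613 N.
Solving the pair for P and N: P = 2265 N, N = 785.8 N (and f = μN = 471.5 N).

P ≈ 2260 N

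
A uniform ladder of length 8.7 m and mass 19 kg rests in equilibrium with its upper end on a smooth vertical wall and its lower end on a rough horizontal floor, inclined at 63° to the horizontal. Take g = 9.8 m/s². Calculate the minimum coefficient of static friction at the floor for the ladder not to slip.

μ_min ≈ 0.255

ΣF_y = 0: N_floor = 19×9.8 = 186.2 N.
Torques about the foot: N_wall · 8.7 sin 63° = 19×9.8×4.35 cos 63° → N_wall = 47.437 N.
ΣF_x = 0: f_floor = N_wall = 47.437 N.
μ_min = f_floor / N_floor = 47.437 / 186.2 = 0.2548.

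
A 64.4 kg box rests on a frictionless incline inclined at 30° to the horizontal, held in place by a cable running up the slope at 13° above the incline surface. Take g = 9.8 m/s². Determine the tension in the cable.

Take axes along and perpendicular to the incline. Weight components: W sin 30° = 315.6 N down-slope, W cos 30° = 546.6 N into the surface.
Along incline: T cos 13° = W sin 30° → T = 323.9 N.
Perpendicular: N = W cos 30° − T sin 13° = 473.7 N.

T ≈ 324 N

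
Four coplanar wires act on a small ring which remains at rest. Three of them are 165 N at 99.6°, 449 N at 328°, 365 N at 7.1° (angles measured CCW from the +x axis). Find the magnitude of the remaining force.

F ≈ 716 N

Sum the known components: ΣF_x = 715.5 N, ΣF_y = -30.13 N.
For equilibrium the remaining force must supply (−ΣF_x, −ΣF_y) = (-715.5, 30.13) N.
Magnitude = √((-715.5)² + (30.13)²) = 716.1 N; direction = atan2(30.13, -715.5) = 177.6°.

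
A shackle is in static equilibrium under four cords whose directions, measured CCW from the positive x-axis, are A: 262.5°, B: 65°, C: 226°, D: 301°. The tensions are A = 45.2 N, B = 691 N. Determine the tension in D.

Resolve: ΣF_x = 45.2 cos 262.5° + 691 cos 65° + T_C cos 226° + T_D cos 301° = 0.
        ΣF_y = 45.2 sin 262.5° + 691 sin 65° + T_C sin 226° + T_D sin 301° = 0.
The known terms sum to (286.1, 581.4) N, so -0.6947 T_C + 0.5150 T_D = -286.1 and -0.7193 T_C − 0.8572 T_D = -581.4.
Solving simultaneously: T_C = 563.9 N, T_D = 205.1 N.

T_D ≈ 205 N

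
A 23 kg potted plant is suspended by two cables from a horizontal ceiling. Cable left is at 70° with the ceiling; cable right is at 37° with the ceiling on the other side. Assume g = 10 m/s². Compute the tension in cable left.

T_left ≈ 192 N

Weight W = 23 × 10 = 230 N acts straight down.
Horizontal: T_left cos 70° = T_right cos 37°  →  T_right = 0.4283 T_left.
Vertical: T_left sin 70° + T_right sin 37° = 230.
Substituting the horizontal relation into the vertical equation gives 1.197 T_left = 230, so T_left = 192.1 N.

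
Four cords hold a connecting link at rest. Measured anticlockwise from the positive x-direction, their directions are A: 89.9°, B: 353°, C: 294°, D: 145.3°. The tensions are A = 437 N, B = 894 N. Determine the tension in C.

Resolve: ΣF_x = 437 cos 89.9° + 894 cos 353° + T_C cos 294° + T_D cos 145.3° = 0.
        ΣF_y = 437 sin 89.9° + 894 sin 353° + T_C sin 294° + T_D sin 145.3° = 0.
The known terms sum to (888.1, 328) N, so 0.4067 T_C − 0.8221 T_D = -888.1 and -0.9135 T_C + 0.5693 T_D = -328.
Solving simultaneously: T_C = 1492 N, T_D = 1819 N.

T_C ≈ 1490 N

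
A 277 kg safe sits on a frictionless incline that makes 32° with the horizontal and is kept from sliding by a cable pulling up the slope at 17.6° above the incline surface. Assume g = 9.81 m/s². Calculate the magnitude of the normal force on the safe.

Take axes along and perpendicular to the incline. Weight components: W sin 32° = 1440 N down-slope, W cos 32° = 2304 N into the surface.
Along incline: T cos 17.6° = W sin 32° → T = 1511 N.
Perpendicular: N = W cos 32° − T sin 17.6° = 1848 N.

N ≈ 1850 N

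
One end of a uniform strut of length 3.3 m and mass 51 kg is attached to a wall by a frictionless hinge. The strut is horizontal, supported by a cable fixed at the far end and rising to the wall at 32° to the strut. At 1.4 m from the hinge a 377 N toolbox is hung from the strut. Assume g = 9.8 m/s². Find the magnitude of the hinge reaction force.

|H| ≈ 805 N

Take torques about the hinge: T sin 32° · 3.3 = 51×9.8×1.65 + 377×1.4 = 1352.5 N·m.
So T = 1352.5 / (0.5299 × 3.3) = 773.4 N.
ΣF_x = 0: H_x = T cos 32° = 655.88 N.
ΣF_y = 0: H_y = (51×9.8 + 377) − T sin 32° = 876.8 − 409.84 = 466.96 N.
|H| = √(H_x² + H_y²) = √((655.88)² + (466.96)²) = 805.13 N.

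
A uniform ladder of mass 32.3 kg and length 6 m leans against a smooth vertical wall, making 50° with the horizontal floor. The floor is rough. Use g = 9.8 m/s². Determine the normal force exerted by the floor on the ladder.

ΣF_y = 0: N_floor = 32.3×9.8 = 316.54 N.

N_floor ≈ 317 N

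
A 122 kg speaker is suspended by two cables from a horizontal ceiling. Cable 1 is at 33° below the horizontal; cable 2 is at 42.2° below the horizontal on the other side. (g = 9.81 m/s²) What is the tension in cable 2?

T_2 ≈ 1040 N

Weight W = 122 × 9.81 = 1197 N acts straight down.
Horizontal: T_1 cos 33° = T_2 cos 42.2°  →  T_1 = 0.8833 T_2.
Vertical: T_1 sin 33° + T_2 sin 42.2° = 1197.
Substituting the horizontal relation into the vertical equation gives 1.153 T_2 = 1197, so T_2 = 1038 N.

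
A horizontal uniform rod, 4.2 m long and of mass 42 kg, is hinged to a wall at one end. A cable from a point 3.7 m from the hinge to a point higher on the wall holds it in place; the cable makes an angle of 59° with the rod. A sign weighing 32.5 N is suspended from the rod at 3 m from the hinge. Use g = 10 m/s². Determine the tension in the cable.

Take torques about the hinge: T sin 59° · 3.7 = 42×10×2.1 + 32.5×3 = 979.5 N·m.
So T = 979.5 / (0.8572 × 3.7) = 308.84 N.

T ≈ 309 N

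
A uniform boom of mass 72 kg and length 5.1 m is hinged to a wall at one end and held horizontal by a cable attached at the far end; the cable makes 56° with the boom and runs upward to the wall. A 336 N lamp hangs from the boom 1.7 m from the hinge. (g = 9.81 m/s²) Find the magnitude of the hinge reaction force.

|H| ≈ 657 N

Take torques about the hinge: T sin 56° · 5.1 = 72×9.81×2.55 + 336×1.7 = 2372.3 N·m.
So T = 2372.3 / (0.8290 × 5.1) = 561.08 N.
ΣF_x = 0: H_x = T cos 56° = 313.75 N.
ΣF_y = 0: H_y = (72×9.81 + 336) − T sin 56° = 1042.3 − 465.16 = 577.16 N.
|H| = √(H_x² + H_y²) = √((313.75)² + (577.16)²) = 656.93 N.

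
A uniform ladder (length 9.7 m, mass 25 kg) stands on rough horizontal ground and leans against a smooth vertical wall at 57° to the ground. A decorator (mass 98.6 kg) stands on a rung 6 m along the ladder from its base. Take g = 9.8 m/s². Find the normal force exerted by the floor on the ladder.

N_floor ≈ 1210 N

ΣF_y = 0: N_floor = 25×9.8 + 98.6×9.8 = 1211.3 N.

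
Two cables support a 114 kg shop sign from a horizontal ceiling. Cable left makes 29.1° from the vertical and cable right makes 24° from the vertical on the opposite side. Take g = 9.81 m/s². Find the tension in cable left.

T_left ≈ 569 N

Angles from the horizontal: cable left is 90° − 29.1° = 60.9°, cable right is 90° − 24° = 66°.
Weight W = 114 × 9.81 = 1118 N acts straight down.
Horizontal: T_left cos 60.9° = T_right cos 66°  →  T_right = 1.196 T_left.
Vertical: T_left sin 60.9° + T_right sin 66° = 1118.
Substituting the horizontal relation into the vertical equation gives 1.966 T_left = 1118, so T_left = 568.8 N.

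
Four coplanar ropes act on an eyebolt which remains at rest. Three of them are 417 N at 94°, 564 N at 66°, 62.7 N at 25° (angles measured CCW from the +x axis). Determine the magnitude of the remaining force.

F ≈ 992 N

Sum the known components: ΣF_x = 257.1 N, ΣF_y = 957.7 N.
For equilibrium the remaining force must supply (−ΣF_x, −ΣF_y) = (-257.1, -957.7) N.
Magnitude = √((-257.1)² + (-957.7)²) = 991.6 N; direction = atan2(-957.7, -257.1) = 255.0°.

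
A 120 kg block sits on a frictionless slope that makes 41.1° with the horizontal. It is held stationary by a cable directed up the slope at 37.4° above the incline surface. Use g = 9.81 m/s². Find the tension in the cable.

Take axes along and perpendicular to the incline. Weight components: W sin 41.1° = 773.9 N down-slope, W cos 41.1° = 887.1 N into the surface.
Along incline: T cos 37.4° = W sin 41.1° → T = 974.1 N.
Perpendicular: N = W cos 41.1° − T sin 37.4° = 295.4 N.

T ≈ 974 N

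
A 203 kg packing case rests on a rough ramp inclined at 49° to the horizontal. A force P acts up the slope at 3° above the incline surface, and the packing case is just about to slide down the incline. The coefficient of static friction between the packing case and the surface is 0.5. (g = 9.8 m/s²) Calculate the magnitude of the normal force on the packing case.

On the verge of sliding down the incline, friction equals μN and acts up the slope.
Perpendicular: N + P sin 3° = W cos 49° = 1305 N.
Along incline: P cos 3° + μN = W sin 49° with W sin 49° = 1501 N.
Solving the pair for P and N: P = 872.9 N, N = 1259 N (and f = μN = 629.7 N).

N ≈ 1260 N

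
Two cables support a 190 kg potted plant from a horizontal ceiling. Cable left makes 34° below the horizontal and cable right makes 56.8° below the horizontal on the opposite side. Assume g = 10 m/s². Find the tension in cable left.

Weight W = 190 × 10 = 1900 N acts straight down.
Horizontal: T_left cos 34° = T_right cos 56.8°  →  T_right = 1.514 T_left.
Vertical: T_left sin 34° + T_right sin 56.8° = 1900.
Substituting the horizontal relation into the vertical equation gives 1.826 T_left = 1900, so T_left = 1040 N.

T_left ≈ 1040 N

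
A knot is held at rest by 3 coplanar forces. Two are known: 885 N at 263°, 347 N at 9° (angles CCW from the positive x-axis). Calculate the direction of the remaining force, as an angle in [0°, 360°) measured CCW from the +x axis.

Sum the known components: ΣF_x = 234.9 N, ΣF_y = -824.1 N.
For equilibrium the remaining force must supply (−ΣF_x, −ΣF_y) = (-234.9, 824.1) N.
Magnitude = √((-234.9)² + (824.1)²) = 856.9 N; direction = atan2(824.1, -234.9) = 105.9°.

θ ≈ 106°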